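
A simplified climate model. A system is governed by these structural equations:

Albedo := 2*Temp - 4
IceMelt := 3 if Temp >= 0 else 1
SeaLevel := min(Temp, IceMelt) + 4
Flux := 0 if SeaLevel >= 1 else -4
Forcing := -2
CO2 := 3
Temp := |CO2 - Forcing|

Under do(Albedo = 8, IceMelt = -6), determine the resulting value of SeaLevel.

-2

Setting Albedo = 8, IceMelt = -6 by intervention discards those variables' equations.
Temp = |CO2 - Forcing|  [with CO2=3, Forcing=-2]  = 5
SeaLevel = min(Temp, IceMelt) + 4  [with Temp=5, IceMelt=-6]  = -2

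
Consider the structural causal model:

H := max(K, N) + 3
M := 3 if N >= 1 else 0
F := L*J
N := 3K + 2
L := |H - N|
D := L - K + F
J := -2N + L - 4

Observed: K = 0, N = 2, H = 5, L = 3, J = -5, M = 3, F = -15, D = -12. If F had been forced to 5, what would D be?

8

do(F=5) replaces the equation F := L*J with the constant F = 5.
N = 3K + 2  [with K=0]  = 2
H = max(K, N) + 3  [with K=0, N=2]  = 5
L = |H - N|  [with H=5, N=2]  = 3
D = L - K + F  [with L=3, K=0, F=5]  = 8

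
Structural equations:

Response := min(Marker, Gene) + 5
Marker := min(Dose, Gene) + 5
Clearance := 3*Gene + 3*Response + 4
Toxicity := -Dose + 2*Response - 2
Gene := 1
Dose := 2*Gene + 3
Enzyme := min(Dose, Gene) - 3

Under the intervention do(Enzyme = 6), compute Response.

do(Enzyme=6) replaces the equation Enzyme := min(Dose, Gene) - 3 with the constant Enzyme = 6.
Response is not downstream of the intervention, so its value is determined by the original equations.
Dose = 2*Gene + 3  [with Gene=1]  = 5
Marker = min(Dose, Gene) + 5  [with Dose=5, Gene=1]  = 6
Response = min(Marker, Gene) + 5  [with Marker=6, Gene=1]  = 6

6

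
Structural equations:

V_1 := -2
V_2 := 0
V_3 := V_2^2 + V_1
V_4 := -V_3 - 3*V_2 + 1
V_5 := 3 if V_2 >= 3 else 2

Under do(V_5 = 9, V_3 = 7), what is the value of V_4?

Under do(V_5 = 9, V_3 = 7), each intervened variable's structural equation is replaced by its fixed value.
V_4 = -V_3 - 3*V_2 + 1  [with V_3=7, V_2=0]  = -6

-6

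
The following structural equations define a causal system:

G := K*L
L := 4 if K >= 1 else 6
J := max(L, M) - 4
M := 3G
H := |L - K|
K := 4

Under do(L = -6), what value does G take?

The intervention breaks the incoming arrows to L: L := 4 if K >= 1 else 6 no longer applies, and L = -6.
G = K*L  [with K=4, L=-6]  = -24

-24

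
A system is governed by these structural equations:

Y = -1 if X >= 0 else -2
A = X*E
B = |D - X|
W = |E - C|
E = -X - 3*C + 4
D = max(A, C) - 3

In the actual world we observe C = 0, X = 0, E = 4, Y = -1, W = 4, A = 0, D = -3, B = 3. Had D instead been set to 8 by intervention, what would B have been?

do(D=8) replaces the equation D = max(A, C) - 3 with the constant D = 8.
B = |D - X|  [with D=8, X=0]  = 8

8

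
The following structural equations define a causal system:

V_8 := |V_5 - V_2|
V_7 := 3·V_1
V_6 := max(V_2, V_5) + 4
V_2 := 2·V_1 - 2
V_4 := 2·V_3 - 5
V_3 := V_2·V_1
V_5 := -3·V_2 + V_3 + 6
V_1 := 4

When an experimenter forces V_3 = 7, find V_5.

-5

do(V_3=7) replaces the equation V_3 := V_2·V_1 with the constant V_3 = 7.
V_2 = 2·V_1 - 2  [with V_1=4]  = 6
V_5 = -3·V_2 + V_3 + 6  [with V_2=6, V_3=7]  = -5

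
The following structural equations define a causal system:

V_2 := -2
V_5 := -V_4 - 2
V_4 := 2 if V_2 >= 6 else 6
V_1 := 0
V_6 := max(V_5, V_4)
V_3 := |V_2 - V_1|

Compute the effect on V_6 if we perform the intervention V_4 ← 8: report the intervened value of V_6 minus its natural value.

Under do(V_4=8), the mechanism V_4 := 2 if V_2 >= 6 else 6 is discarded; V_4 is fixed at 8.
V_5 = -V_4 - 2  [with V_4=8]  = -10
V_6 = max(V_5, V_4)  [with V_5=-10, V_4=8]  = 8
Without intervention: V_4 = 2 if V_2 >= 6 else 6  [with V_2=-2]  = 6; V_5 = -V_4 - 2  [with V_4=6]  = -8; V_6 = max(V_5, V_4)  [with V_5=-8, V_4=6]  = 6.
Change = 8 − 6 = 2.

2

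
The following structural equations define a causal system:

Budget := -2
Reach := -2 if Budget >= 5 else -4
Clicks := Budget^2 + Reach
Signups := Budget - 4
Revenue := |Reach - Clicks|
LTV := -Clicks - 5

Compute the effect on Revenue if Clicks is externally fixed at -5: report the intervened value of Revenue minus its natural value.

do(Clicks=-5) replaces the equation Clicks := Budget^2 + Reach with the constant Clicks = -5.
Reach = -2 if Budget >= 5 else -4  [with Budget=-2]  = -4
Revenue = |Reach - Clicks|  [with Reach=-4, Clicks=-5]  = 1
Without intervention: Reach = -2 if Budget >= 5 else -4  [with Budget=-2]  = -4; Clicks = Budget^2 + Reach  [with Budget=-2, Reach=-4]  = 0; Revenue = |Reach - Clicks|  [with Reach=-4, Clicks=0]  = 4.
Change = 1 − 4 = -3.

-3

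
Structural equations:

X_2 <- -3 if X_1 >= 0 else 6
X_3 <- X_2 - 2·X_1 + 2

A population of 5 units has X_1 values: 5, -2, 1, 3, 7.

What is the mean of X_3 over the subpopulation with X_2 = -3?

Observing X_2=-3 restricts to units where X_2's equation naturally yields -3: X_1 ∈ {5, 1, 3, 7}. In that subpopulation X_3 = -11, -3, -7, -15, mean -9.

-9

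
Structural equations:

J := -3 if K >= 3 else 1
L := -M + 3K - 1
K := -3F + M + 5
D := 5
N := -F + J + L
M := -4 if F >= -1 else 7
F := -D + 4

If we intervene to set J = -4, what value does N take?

Under do(J=-4), the mechanism J := -3 if K >= 3 else 1 is discarded; J is fixed at -4.
F = -D + 4  [with D=5]  = -1
M = -4 if F >= -1 else 7  [with F=-1]  = -4
K = -3F + M + 5  [with F=-1, M=-4]  = 4
L = -M + 3K - 1  [with M=-4, K=4]  = 15
N = -F + J + L  [with F=-1, J=-4, L=15]  = 12

12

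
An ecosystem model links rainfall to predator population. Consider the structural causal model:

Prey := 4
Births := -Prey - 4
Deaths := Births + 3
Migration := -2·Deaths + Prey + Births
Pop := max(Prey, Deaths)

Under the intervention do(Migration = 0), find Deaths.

-5

Under do(Migration=0), the mechanism Migration := -2·Deaths + Prey + Births is discarded; Migration is fixed at 0.
Since Deaths is not a descendant of the intervened variable, it is unaffected.
Births = -Prey - 4  [with Prey=4]  = -8
Deaths = Births + 3  [with Births=-8]  = -5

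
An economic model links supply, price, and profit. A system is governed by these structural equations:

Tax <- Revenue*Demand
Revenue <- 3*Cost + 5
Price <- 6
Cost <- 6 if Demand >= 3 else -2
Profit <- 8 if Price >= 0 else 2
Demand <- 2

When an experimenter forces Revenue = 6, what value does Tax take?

Intervening sets Revenue = 6 and removes its equation (Revenue <- 3*Cost + 5).
Tax = Revenue*Demand  [with Revenue=6, Demand=2]  = 12

12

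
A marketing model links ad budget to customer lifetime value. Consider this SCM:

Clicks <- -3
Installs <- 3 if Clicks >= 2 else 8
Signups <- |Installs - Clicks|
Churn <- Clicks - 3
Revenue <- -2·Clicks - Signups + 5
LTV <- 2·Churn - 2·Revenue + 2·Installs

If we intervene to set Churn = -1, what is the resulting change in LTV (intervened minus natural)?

Under do(Churn=-1), the mechanism Churn <- Clicks - 3 is discarded; Churn is fixed at -1.
Installs = 3 if Clicks >= 2 else 8  [with Clicks=-3]  = 8
Signups = |Installs - Clicks|  [with Installs=8, Clicks=-3]  = 11
Revenue = -2·Clicks - Signups + 5  [with Clicks=-3, Signups=11]  = 0
LTV = 2·Churn - 2·Revenue + 2·Installs  [with Churn=-1, Revenue=0, Installs=8]  = 14
Without intervention: Installs = 3 if Clicks >= 2 else 8  [with Clicks=-3]  = 8; Signups = |Installs - Clicks|  [with Installs=8, Clicks=-3]  = 11; Churn = Clicks - 3  [with Clicks=-3]  = -6; Revenue = -2·Clicks - Signups + 5  [with Clicks=-3, Signups=11]  = 0; LTV = 2·Churn - 2·Revenue + 2·Installs  [with Churn=-6, Revenue=0, Installs=8]  = 4.
Change = 14 − 4 = 10.

10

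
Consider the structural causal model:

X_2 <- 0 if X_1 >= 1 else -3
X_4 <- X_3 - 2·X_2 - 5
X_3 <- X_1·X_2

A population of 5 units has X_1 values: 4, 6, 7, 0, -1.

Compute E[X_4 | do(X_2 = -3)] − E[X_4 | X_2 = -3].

Every unit gets X_2=-3 under the intervention. X_4 values become -11, -17, -20, 1, 4; E[X_4|do(X_2=-3)] = -8.6.
E[X_4|X_2=-3] averages over only the 2 units with X_2=-3 (X_1 = 0, -1): X_4 = 1, 4, mean 2.5.
Difference = -8.6 − 2.5 = -11.1.

-11.1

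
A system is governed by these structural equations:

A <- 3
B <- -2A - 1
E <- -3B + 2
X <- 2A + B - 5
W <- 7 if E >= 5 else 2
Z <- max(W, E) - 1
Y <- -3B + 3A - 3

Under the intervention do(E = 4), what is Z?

The intervention breaks the incoming arrows to E: E <- -3B + 2 no longer applies, and E = 4.
W = 7 if E >= 5 else 2  [with E=4]  = 2
Z = max(W, E) - 1  [with W=2, E=4]  = 3

3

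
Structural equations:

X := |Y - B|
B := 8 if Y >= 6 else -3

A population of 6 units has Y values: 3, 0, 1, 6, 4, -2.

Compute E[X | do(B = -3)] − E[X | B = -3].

0.8

Under do(B=-3), B's equation is replaced by B=-3 for every unit. Per-unit X: 6, 3, 4, 9, 7, 1. Mean = 5.
E[X|B=-3] averages over only the 5 units with B=-3 (Y = 3, 0, 1, 4, -2): X = 6, 3, 4, 7, 1, mean 4.2.
Difference = 5 − 4.2 = 0.8.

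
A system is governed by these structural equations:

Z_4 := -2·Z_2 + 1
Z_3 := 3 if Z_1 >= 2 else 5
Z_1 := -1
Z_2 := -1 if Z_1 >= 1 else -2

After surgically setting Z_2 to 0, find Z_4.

1

Under do(Z_2=0), the mechanism Z_2 := -1 if Z_1 >= 1 else -2 is discarded; Z_2 is fixed at 0.
Z_4 = -2·Z_2 + 1  [with Z_2=0]  = 1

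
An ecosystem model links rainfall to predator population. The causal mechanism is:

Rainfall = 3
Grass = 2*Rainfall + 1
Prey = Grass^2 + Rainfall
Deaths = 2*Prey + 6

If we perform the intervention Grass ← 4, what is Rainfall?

3

Under do(Grass=4), the mechanism Grass = 2*Rainfall + 1 is discarded; Grass is fixed at 4.
Rainfall is not downstream of the intervention, so its value is determined by the original equations.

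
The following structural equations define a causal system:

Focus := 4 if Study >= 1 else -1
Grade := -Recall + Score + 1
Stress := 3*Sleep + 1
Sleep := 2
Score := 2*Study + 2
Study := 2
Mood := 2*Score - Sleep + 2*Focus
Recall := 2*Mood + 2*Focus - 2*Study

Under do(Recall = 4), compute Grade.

3

do(Recall=4) replaces the equation Recall := 2*Mood + 2*Focus - 2*Study with the constant Recall = 4.
Score = 2*Study + 2  [with Study=2]  = 6
Grade = -Recall + Score + 1  [with Recall=4, Score=6]  = 3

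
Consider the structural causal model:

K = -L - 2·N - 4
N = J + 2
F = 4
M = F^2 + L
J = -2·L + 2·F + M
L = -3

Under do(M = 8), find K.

-49

The intervention breaks the incoming arrows to M: M = F^2 + L no longer applies, and M = 8.
J = -2·L + 2·F + M  [with L=-3, F=4, M=8]  = 22
N = J + 2  [with J=22]  = 24
K = -L - 2·N - 4  [with L=-3, N=24]  = -49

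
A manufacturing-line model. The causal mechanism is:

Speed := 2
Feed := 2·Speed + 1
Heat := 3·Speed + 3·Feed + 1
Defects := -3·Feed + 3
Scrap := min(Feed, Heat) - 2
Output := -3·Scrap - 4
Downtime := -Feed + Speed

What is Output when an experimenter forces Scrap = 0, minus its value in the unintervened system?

The intervention breaks the incoming arrows to Scrap: Scrap := min(Feed, Heat) - 2 no longer applies, and Scrap = 0.
Output = -3·Scrap - 4  [with Scrap=0]  = -4
Without intervention: Feed = 2·Speed + 1  [with Speed=2]  = 5; Heat = 3·Speed + 3·Feed + 1  [with Speed=2, Feed=5]  = 22; Scrap = min(Feed, Heat) - 2  [with Feed=5, Heat=22]  = 3; Output = -3·Scrap - 4  [with Scrap=3]  = -13.
Change = -4 − (-13) = 9.

9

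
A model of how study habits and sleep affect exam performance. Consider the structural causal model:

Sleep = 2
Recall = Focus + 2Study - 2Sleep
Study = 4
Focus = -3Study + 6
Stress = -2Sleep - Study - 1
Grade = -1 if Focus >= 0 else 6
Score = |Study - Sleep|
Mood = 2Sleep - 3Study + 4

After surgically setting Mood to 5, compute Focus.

do(Mood=5) replaces the equation Mood = 2Sleep - 3Study + 4 with the constant Mood = 5.
No directed path runs from Mood to Focus, so Focus keeps its natural value.
Focus = -3Study + 6  [with Study=4]  = -6

-6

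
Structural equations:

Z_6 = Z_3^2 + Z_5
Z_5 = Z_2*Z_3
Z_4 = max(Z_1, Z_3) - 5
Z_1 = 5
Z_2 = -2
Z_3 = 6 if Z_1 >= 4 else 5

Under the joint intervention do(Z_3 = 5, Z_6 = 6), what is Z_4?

Setting Z_3 = 5, Z_6 = 6 by intervention discards those variables' equations.
Z_4 = max(Z_1, Z_3) - 5  [with Z_1=5, Z_3=5]  = 0

0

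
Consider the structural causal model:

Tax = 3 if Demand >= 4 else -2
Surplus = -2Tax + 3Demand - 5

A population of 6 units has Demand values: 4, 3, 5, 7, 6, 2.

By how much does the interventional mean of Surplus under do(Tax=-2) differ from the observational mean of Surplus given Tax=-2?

6

Every unit gets Tax=-2 under the intervention. Surplus values become 11, 8, 14, 20, 17, 5; E[Surplus|do(Tax=-2)] = 12.5.
E[Surplus|Tax=-2] averages over only the 2 units with Tax=-2 (Demand = 3, 2): Surplus = 8, 5, mean 6.5.
Difference = 12.5 − 6.5 = 6.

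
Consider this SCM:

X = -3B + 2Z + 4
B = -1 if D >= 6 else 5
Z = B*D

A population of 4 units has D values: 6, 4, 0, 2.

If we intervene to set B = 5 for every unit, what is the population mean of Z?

Under do(B=5), B's equation is replaced by B=5 for every unit. Per-unit Z: 30, 20, 0, 10. Mean = 15.

15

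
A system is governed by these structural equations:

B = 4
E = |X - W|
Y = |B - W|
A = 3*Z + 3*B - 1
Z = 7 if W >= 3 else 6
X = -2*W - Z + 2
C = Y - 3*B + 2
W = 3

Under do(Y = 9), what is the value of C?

-1

The intervention breaks the incoming arrows to Y: Y = |B - W| no longer applies, and Y = 9.
C = Y - 3*B + 2  [with Y=9, B=4]  = -1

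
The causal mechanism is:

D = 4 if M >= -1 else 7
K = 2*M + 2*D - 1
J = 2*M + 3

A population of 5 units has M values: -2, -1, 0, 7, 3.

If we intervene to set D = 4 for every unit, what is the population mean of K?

Under do(D=4), D's equation is replaced by D=4 for every unit. Per-unit K: 3, 5, 7, 21, 13. Mean = 9.8.

9.8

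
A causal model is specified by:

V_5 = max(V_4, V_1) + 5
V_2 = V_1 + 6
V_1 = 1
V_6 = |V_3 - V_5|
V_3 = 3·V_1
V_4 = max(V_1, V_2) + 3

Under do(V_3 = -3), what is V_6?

The intervention breaks the incoming arrows to V_3: V_3 = 3·V_1 no longer applies, and V_3 = -3.
V_2 = V_1 + 6  [with V_1=1]  = 7
V_4 = max(V_1, V_2) + 3  [with V_1=1, V_2=7]  = 10
V_5 = max(V_4, V_1) + 5  [with V_4=10, V_1=1]  = 15
V_6 = |V_3 - V_5|  [with V_3=-3, V_5=15]  = 18

18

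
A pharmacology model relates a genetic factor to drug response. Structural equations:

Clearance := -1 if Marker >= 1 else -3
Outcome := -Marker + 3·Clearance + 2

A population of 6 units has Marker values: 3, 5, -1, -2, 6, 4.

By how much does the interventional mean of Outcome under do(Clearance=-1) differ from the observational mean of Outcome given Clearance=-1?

do(Clearance=-1) breaks Clearance's dependence on Marker. With Clearance=-1 fixed, Outcome across the units is -4, -6, 0, 1, -7, -5, mean -3.5.
Observing Clearance=-1 restricts to units where Clearance's equation naturally yields -1: Marker ∈ {3, 5, 6, 4}. In that subpopulation Outcome = -4, -6, -7, -5, mean -5.5.
Difference = -3.5 − (-5.5) = 2.

2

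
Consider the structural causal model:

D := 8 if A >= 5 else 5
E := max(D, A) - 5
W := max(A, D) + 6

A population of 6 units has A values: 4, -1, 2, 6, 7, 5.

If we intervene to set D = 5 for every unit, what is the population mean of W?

Under do(D=5), D's equation is replaced by D=5 for every unit. Per-unit W: 11, 11, 11, 12, 13, 11. Mean = 11.5.

11.5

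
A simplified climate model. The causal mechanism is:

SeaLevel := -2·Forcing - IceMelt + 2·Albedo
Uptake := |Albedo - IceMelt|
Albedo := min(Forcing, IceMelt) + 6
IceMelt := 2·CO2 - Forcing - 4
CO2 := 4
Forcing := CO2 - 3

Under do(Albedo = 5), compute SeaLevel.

Intervening sets Albedo = 5 and removes its equation (Albedo := min(Forcing, IceMelt) + 6).
Forcing = CO2 - 3  [with CO2=4]  = 1
IceMelt = 2·CO2 - Forcing - 4  [with CO2=4, Forcing=1]  = 3
SeaLevel = -2·Forcing - IceMelt + 2·Albedo  [with Forcing=1, IceMelt=3, Albedo=5]  = 5

5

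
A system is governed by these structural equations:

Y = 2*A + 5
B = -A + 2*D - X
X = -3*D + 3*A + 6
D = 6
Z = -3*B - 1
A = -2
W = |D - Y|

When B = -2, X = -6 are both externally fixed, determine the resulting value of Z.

The joint intervention fixes B = -2, X = -6, removing each variable's own equation.
Z = -3*B - 1  [with B=-2]  = 5

5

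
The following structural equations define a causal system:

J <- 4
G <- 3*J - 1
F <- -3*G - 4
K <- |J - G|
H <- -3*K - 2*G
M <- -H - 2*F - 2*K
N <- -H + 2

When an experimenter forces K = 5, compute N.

The intervention breaks the incoming arrows to K: K <- |J - G| no longer applies, and K = 5.
G = 3*J - 1  [with J=4]  = 11
H = -3*K - 2*G  [with K=5, G=11]  = -37
N = -H + 2  [with H=-37]  = 39

39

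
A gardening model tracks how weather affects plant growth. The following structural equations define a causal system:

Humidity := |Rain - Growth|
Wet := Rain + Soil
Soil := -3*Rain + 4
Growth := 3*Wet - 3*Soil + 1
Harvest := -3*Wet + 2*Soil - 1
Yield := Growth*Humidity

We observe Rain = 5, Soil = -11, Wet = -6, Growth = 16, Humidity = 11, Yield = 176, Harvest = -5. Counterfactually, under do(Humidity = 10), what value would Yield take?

The intervention breaks the incoming arrows to Humidity: Humidity := |Rain - Growth| no longer applies, and Humidity = 10.
Soil = -3*Rain + 4  [with Rain=5]  = -11
Wet = Rain + Soil  [with Rain=5, Soil=-11]  = -6
Growth = 3*Wet - 3*Soil + 1  [with Wet=-6, Soil=-11]  = 16
Yield = Growth*Humidity  [with Growth=16, Humidity=10]  = 160

160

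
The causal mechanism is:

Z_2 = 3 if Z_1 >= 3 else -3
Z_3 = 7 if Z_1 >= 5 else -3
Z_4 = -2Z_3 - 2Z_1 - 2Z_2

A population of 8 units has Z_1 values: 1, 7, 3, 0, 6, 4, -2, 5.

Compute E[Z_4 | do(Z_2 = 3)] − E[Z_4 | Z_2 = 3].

8.5

do(Z_2=3) breaks Z_2's dependence on Z_1. With Z_2=3 fixed, Z_4 across the units is -2, -34, -6, 0, -32, -8, 4, -30, mean -13.5.
Conditioning on Z_2=3 selects the 5 unit(s) with Z_1 ∈ {7, 3, 6, 4, 5}. Their Z_4 values: -34, -6, -32, -8, -30. Mean = -22.
Difference = -13.5 − (-22) = 8.5.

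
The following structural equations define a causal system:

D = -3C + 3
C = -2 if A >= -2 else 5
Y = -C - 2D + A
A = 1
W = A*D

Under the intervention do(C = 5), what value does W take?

do(C=5) replaces the equation C = -2 if A >= -2 else 5 with the constant C = 5.
D = -3C + 3  [with C=5]  = -12
W = A*D  [with A=1, D=-12]  = -12

-12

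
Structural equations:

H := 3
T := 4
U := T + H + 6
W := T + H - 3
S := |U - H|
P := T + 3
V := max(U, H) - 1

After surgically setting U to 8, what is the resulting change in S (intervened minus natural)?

do(U=8) replaces the equation U := T + H + 6 with the constant U = 8.
S = |U - H|  [with U=8, H=3]  = 5
Without intervention: U = T + H + 6  [with T=4, H=3]  = 13; S = |U - H|  [with U=13, H=3]  = 10.
Change = 5 − 10 = -5.

-5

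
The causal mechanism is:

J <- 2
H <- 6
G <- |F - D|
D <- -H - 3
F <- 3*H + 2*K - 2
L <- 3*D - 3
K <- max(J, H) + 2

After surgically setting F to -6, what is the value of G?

3

The intervention breaks the incoming arrows to F: F <- 3*H + 2*K - 2 no longer applies, and F = -6.
D = -H - 3  [with H=6]  = -9
G = |F - D|  [with F=-6, D=-9]  = 3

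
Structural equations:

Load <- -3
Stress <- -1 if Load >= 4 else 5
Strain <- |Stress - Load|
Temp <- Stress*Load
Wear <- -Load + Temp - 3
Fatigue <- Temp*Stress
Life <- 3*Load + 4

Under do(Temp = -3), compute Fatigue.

Under do(Temp=-3), the mechanism Temp <- Stress*Load is discarded; Temp is fixed at -3.
Stress = -1 if Load >= 4 else 5  [with Load=-3]  = 5
Fatigue = Temp*Stress  [with Temp=-3, Stress=5]  = -15

-15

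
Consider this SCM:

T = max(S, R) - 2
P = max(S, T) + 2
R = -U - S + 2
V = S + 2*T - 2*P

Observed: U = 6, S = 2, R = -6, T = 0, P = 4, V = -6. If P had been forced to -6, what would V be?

The intervention breaks the incoming arrows to P: P = max(S, T) + 2 no longer applies, and P = -6.
R = -U - S + 2  [with U=6, S=2]  = -6
T = max(S, R) - 2  [with S=2, R=-6]  = 0
V = S + 2*T - 2*P  [with S=2, T=0, P=-6]  = 14

14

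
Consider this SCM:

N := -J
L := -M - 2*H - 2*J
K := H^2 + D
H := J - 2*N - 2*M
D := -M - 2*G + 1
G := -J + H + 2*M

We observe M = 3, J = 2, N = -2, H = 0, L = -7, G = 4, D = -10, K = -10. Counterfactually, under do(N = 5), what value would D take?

18

The intervention breaks the incoming arrows to N: N := -J no longer applies, and N = 5.
H = J - 2*N - 2*M  [with J=2, N=5, M=3]  = -14
G = -J + H + 2*M  [with J=2, H=-14, M=3]  = -10
D = -M - 2*G + 1  [with M=3, G=-10]  = 18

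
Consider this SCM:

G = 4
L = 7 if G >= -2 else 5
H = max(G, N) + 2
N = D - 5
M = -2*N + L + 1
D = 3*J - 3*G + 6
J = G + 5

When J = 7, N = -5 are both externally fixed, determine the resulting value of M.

18

The joint intervention fixes J = 7, N = -5, removing each variable's own equation.
L = 7 if G >= -2 else 5  [with G=4]  = 7
M = -2*N + L + 1  [with N=-5, L=7]  = 18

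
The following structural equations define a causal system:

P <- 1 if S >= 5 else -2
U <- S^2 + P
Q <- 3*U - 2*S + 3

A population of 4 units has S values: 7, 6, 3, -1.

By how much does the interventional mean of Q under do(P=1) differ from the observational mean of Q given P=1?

Under do(P=1), P's equation is replaced by P=1 for every unit. Per-unit Q: 139, 102, 27, 11. Mean = 69.75.
Observing P=1 restricts to units where P's equation naturally yields 1: S ∈ {7, 6}. In that subpopulation Q = 139, 102, mean 120.5.
Difference = 69.75 − 120.5 = -50.75.

-50.75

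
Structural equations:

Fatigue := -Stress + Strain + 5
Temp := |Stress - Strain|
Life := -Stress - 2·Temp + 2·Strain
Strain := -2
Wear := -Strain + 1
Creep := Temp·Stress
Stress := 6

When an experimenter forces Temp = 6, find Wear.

3

do(Temp=6) replaces the equation Temp := |Stress - Strain| with the constant Temp = 6.
Wear is not downstream of the intervention, so its value is determined by the original equations.
Wear = -Strain + 1  [with Strain=-2]  = 3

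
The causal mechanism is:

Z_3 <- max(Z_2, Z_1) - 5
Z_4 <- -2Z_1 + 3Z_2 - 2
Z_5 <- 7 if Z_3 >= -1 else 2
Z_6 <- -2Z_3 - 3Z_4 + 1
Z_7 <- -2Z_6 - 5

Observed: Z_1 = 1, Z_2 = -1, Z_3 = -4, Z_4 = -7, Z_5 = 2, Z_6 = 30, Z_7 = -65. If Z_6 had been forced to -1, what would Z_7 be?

Intervening sets Z_6 = -1 and removes its equation (Z_6 <- -2Z_3 - 3Z_4 + 1).
Z_7 = -2Z_6 - 5  [with Z_6=-1]  = -3

-3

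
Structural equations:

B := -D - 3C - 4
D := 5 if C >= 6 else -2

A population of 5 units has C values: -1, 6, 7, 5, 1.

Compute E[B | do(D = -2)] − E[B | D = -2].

Under do(D=-2), D's equation is replaced by D=-2 for every unit. Per-unit B: 1, -20, -23, -17, -5. Mean = -12.8.
E[B|D=-2] averages over only the 3 units with D=-2 (C = -1, 5, 1): B = 1, -17, -5, mean -7.
Difference = -12.8 − (-7) = -5.8.

-5.8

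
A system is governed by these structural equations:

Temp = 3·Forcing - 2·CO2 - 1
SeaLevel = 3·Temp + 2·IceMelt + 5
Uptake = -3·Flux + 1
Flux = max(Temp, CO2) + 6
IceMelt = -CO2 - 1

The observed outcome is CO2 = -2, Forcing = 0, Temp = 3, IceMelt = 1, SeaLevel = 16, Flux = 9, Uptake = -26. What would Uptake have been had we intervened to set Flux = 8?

-23

Intervening sets Flux = 8 and removes its equation (Flux = max(Temp, CO2) + 6).
Uptake = -3·Flux + 1  [with Flux=8]  = -23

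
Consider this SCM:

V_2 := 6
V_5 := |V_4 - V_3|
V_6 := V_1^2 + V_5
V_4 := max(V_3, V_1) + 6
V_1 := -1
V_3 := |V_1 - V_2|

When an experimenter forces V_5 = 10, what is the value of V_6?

11

The intervention breaks the incoming arrows to V_5: V_5 := |V_4 - V_3| no longer applies, and V_5 = 10.
V_6 = V_1^2 + V_5  [with V_1=-1, V_5=10]  = 11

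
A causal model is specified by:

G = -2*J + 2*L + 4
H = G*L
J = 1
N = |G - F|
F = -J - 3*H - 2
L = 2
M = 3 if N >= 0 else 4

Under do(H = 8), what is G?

6

Under do(H=8), the mechanism H = G*L is discarded; H is fixed at 8.
Since G is not a descendant of the intervened variable, it is unaffected.
G = -2*J + 2*L + 4  [with J=1, L=2]  = 6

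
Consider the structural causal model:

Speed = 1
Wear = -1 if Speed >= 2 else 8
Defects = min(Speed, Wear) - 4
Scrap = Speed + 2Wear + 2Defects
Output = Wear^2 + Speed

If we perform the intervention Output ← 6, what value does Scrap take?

The intervention breaks the incoming arrows to Output: Output = Wear^2 + Speed no longer applies, and Output = 6.
Since Scrap is not a descendant of the intervened variable, it is unaffected.
Wear = -1 if Speed >= 2 else 8  [with Speed=1]  = 8
Defects = min(Speed, Wear) - 4  [with Speed=1, Wear=8]  = -3
Scrap = Speed + 2Wear + 2Defects  [with Speed=1, Wear=8, Defects=-3]  = 11

11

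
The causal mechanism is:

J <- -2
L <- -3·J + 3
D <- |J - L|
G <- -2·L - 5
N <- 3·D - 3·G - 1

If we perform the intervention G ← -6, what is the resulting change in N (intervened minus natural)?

Intervening sets G = -6 and removes its equation (G <- -2·L - 5).
L = -3·J + 3  [with J=-2]  = 9
D = |J - L|  [with J=-2, L=9]  = 11
N = 3·D - 3·G - 1  [with D=11, G=-6]  = 50
Without intervention: L = -3·J + 3  [with J=-2]  = 9; D = |J - L|  [with J=-2, L=9]  = 11; G = -2·L - 5  [with L=9]  = -23; N = 3·D - 3·G - 1  [with D=11, G=-23]  = 101.
Change = 50 − 101 = -51.

-51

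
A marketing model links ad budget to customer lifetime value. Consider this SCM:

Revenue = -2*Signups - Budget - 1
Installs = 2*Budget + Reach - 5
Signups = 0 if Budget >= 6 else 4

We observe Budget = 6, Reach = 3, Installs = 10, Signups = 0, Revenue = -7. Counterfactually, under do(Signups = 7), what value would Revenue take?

-21

Intervening sets Signups = 7 and removes its equation (Signups = 0 if Budget >= 6 else 4).
Revenue = -2*Signups - Budget - 1  [with Signups=7, Budget=6]  = -21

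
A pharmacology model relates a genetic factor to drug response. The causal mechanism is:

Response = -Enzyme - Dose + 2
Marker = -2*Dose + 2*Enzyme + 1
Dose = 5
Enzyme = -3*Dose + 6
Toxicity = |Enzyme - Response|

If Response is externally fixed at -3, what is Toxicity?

6

Intervening sets Response = -3 and removes its equation (Response = -Enzyme - Dose + 2).
Enzyme = -3*Dose + 6  [with Dose=5]  = -9
Toxicity = |Enzyme - Response|  [with Enzyme=-9, Response=-3]  = 6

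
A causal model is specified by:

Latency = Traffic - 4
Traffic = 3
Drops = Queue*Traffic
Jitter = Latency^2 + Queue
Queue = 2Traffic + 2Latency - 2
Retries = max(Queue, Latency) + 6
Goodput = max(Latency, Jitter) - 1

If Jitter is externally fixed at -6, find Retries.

8

do(Jitter=-6) replaces the equation Jitter = Latency^2 + Queue with the constant Jitter = -6.
Since Retries is not a descendant of the intervened variable, it is unaffected.
Latency = Traffic - 4  [with Traffic=3]  = -1
Queue = 2Traffic + 2Latency - 2  [with Traffic=3, Latency=-1]  = 2
Retries = max(Queue, Latency) + 6  [with Queue=2, Latency=-1]  = 8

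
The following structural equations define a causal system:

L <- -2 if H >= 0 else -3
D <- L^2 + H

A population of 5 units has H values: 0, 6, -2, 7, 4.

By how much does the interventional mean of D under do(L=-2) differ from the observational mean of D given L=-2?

do(L=-2) breaks L's dependence on H. With L=-2 fixed, D across the units is 4, 10, 2, 11, 8, mean 7.
Conditioning on L=-2 selects the 4 unit(s) with H ∈ {0, 6, 7, 4}. Their D values: 4, 10, 11, 8. Mean = 8.25.
Difference = 7 − 8.25 = -1.25.

-1.25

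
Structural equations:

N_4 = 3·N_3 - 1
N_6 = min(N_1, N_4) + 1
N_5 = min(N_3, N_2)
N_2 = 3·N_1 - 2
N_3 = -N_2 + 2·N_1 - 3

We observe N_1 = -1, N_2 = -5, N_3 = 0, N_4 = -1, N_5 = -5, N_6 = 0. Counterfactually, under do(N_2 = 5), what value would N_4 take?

-31

Under do(N_2=5), the mechanism N_2 = 3·N_1 - 2 is discarded; N_2 is fixed at 5.
N_3 = -N_2 + 2·N_1 - 3  [with N_2=5, N_1=-1]  = -10
N_4 = 3·N_3 - 1  [with N_3=-10]  = -31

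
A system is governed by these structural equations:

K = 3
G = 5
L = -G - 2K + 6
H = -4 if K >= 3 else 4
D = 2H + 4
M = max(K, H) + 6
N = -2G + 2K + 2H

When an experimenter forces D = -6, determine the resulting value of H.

-4

The intervention breaks the incoming arrows to D: D = 2H + 4 no longer applies, and D = -6.
Since H is not a descendant of the intervened variable, it is unaffected.
H = -4 if K >= 3 else 4  [with K=3]  = -4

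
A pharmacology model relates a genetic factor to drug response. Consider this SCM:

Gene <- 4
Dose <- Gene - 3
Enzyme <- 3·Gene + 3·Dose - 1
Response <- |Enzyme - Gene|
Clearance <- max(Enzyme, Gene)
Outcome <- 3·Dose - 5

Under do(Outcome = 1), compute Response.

do(Outcome=1) replaces the equation Outcome <- 3·Dose - 5 with the constant Outcome = 1.
No directed path runs from Outcome to Response, so Response keeps its natural value.
Dose = Gene - 3  [with Gene=4]  = 1
Enzyme = 3·Gene + 3·Dose - 1  [with Gene=4, Dose=1]  = 14
Response = |Enzyme - Gene|  [with Enzyme=14, Gene=4]  = 10

10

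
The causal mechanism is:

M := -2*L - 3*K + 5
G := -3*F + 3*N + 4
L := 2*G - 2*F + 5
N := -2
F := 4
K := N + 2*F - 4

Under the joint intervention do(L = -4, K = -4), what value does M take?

Setting L = -4, K = -4 by intervention discards those variables' equations.
M = -2*L - 3*K + 5  [with L=-4, K=-4]  = 25

25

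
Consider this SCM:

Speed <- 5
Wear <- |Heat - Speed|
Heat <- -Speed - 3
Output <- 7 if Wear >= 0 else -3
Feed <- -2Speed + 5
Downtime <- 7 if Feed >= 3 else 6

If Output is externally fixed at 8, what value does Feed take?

Under do(Output=8), the mechanism Output <- 7 if Wear >= 0 else -3 is discarded; Output is fixed at 8.
No directed path runs from Output to Feed, so Feed keeps its natural value.
Feed = -2Speed + 5  [with Speed=5]  = -5

-5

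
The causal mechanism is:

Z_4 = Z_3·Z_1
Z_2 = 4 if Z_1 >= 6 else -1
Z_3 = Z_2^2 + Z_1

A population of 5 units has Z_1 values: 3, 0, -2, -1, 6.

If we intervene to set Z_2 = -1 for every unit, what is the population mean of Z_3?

The intervention sets Z_2=-1 in all 5 units regardless of Z_1. Recomputing Z_3 per unit gives 4, 1, -1, 0, 7; average 2.2.

2.2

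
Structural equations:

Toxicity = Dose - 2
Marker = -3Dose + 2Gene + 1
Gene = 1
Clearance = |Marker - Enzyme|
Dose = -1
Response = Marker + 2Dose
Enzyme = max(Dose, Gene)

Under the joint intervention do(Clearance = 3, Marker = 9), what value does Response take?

Under do(Clearance = 3, Marker = 9), each intervened variable's structural equation is replaced by its fixed value.
Response = Marker + 2Dose  [with Marker=9, Dose=-1]  = 7

7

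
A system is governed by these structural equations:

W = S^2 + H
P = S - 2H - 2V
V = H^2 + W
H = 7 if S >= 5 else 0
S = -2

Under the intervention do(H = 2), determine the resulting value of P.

do(H=2) replaces the equation H = 7 if S >= 5 else 0 with the constant H = 2.
W = S^2 + H  [with S=-2, H=2]  = 6
V = H^2 + W  [with H=2, W=6]  = 10
P = S - 2H - 2V  [with S=-2, H=2, V=10]  = -26

-26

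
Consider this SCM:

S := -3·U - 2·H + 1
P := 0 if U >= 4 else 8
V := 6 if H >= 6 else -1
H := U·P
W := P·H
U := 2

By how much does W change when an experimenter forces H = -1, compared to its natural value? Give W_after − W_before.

-136

The intervention breaks the incoming arrows to H: H := U·P no longer applies, and H = -1.
P = 0 if U >= 4 else 8  [with U=2]  = 8
W = P·H  [with P=8, H=-1]  = -8
Without intervention: P = 0 if U >= 4 else 8  [with U=2]  = 8; H = U·P  [with U=2, P=8]  = 16; W = P·H  [with P=8, H=16]  = 128.
Change = -8 − 128 = -136.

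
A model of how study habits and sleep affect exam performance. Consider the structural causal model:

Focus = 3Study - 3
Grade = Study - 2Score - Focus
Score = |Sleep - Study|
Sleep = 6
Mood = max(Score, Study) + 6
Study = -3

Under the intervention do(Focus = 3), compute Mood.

do(Focus=3) replaces the equation Focus = 3Study - 3 with the constant Focus = 3.
Mood is not downstream of the intervention, so its value is determined by the original equations.
Score = |Sleep - Study|  [with Sleep=6, Study=-3]  = 9
Mood = max(Score, Study) + 6  [with Score=9, Study=-3]  = 15

15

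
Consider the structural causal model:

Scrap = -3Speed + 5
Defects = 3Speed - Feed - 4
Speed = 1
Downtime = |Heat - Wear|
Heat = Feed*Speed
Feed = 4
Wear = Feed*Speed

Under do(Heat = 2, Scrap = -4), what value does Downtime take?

Under do(Heat = 2, Scrap = -4), each intervened variable's structural equation is replaced by its fixed value.
Wear = Feed*Speed  [with Feed=4, Speed=1]  = 4
Downtime = |Heat - Wear|  [with Heat=2, Wear=4]  = 2

2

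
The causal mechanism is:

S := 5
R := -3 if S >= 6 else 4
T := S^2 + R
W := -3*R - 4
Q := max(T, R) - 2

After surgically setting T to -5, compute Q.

2

do(T=-5) replaces the equation T := S^2 + R with the constant T = -5.
R = -3 if S >= 6 else 4  [with S=5]  = 4
Q = max(T, R) - 2  [with T=-5, R=4]  = 2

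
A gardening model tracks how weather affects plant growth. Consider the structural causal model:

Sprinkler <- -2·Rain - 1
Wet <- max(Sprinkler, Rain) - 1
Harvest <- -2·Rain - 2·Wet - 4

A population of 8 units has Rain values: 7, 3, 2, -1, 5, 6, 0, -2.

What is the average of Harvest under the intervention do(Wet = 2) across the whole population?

Every unit gets Wet=2 under the intervention. Harvest values become -22, -14, -12, -6, -18, -20, -8, -4; E[Harvest|do(Wet=2)] = -13.

-13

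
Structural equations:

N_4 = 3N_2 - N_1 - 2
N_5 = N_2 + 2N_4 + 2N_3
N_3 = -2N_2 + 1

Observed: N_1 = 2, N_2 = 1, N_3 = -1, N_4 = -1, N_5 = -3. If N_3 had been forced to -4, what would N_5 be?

do(N_3=-4) replaces the equation N_3 = -2N_2 + 1 with the constant N_3 = -4.
N_4 = 3N_2 - N_1 - 2  [with N_2=1, N_1=2]  = -1
N_5 = N_2 + 2N_4 + 2N_3  [with N_2=1, N_4=-1, N_3=-4]  = -9

-9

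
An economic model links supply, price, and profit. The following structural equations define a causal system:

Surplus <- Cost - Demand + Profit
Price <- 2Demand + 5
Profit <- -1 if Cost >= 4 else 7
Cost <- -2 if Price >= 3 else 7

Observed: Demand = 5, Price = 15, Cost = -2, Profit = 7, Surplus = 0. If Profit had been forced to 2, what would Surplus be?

-5

Intervening sets Profit = 2 and removes its equation (Profit <- -1 if Cost >= 4 else 7).
Price = 2Demand + 5  [with Demand=5]  = 15
Cost = -2 if Price >= 3 else 7  [with Price=15]  = -2
Surplus = Cost - Demand + Profit  [with Cost=-2, Demand=5, Profit=2]  = -5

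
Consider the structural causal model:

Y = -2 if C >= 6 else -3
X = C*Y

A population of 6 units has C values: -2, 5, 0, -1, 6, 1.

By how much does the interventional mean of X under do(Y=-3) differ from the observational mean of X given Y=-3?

-2.7

Every unit gets Y=-3 under the intervention. X values become 6, -15, 0, 3, -18, -3; E[X|do(Y=-3)] = -4.5.
Observing Y=-3 restricts to units where Y's equation naturally yields -3: C ∈ {-2, 5, 0, -1, 1}. In that subpopulation X = 6, -15, 0, 3, -3, mean -1.8.
Difference = -4.5 − (-1.8) = -2.7.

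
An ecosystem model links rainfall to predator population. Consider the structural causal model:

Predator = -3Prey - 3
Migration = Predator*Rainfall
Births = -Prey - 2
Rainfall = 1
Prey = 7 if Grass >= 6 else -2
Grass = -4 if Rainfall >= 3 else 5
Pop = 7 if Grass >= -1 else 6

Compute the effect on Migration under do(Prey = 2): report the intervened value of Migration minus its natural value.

-12

The intervention breaks the incoming arrows to Prey: Prey = 7 if Grass >= 6 else -2 no longer applies, and Prey = 2.
Predator = -3Prey - 3  [with Prey=2]  = -9
Migration = Predator*Rainfall  [with Predator=-9, Rainfall=1]  = -9
Without intervention: Grass = -4 if Rainfall >= 3 else 5  [with Rainfall=1]  = 5; Prey = 7 if Grass >= 6 else -2  [with Grass=5]  = -2; Predator = -3Prey - 3  [with Prey=-2]  = 3; Migration = Predator*Rainfall  [with Predator=3, Rainfall=1]  = 3.
Change = -9 − 3 = -12.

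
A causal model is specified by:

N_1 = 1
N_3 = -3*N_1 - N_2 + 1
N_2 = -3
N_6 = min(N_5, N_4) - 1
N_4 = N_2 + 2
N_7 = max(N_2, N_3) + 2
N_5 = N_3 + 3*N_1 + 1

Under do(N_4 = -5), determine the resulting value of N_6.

Under do(N_4=-5), the mechanism N_4 = N_2 + 2 is discarded; N_4 is fixed at -5.
N_3 = -3*N_1 - N_2 + 1  [with N_1=1, N_2=-3]  = 1
N_5 = N_3 + 3*N_1 + 1  [with N_3=1, N_1=1]  = 5
N_6 = min(N_5, N_4) - 1  [with N_5=5, N_4=-5]  = -6

-6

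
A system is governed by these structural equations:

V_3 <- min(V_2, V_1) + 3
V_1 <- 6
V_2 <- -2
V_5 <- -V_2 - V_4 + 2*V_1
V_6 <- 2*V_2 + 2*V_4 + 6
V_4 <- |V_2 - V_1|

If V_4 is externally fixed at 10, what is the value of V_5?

Intervening sets V_4 = 10 and removes its equation (V_4 <- |V_2 - V_1|).
V_5 = -V_2 - V_4 + 2*V_1  [with V_2=-2, V_4=10, V_1=6]  = 4

4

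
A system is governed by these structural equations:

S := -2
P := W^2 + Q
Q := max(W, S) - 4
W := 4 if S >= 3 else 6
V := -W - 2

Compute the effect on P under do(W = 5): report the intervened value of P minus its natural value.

Under do(W=5), the mechanism W := 4 if S >= 3 else 6 is discarded; W is fixed at 5.
Q = max(W, S) - 4  [with W=5, S=-2]  = 1
P = W^2 + Q  [with W=5, Q=1]  = 26
Without intervention: W = 4 if S >= 3 else 6  [with S=-2]  = 6; Q = max(W, S) - 4  [with W=6, S=-2]  = 2; P = W^2 + Q  [with W=6, Q=2]  = 38.
Change = 26 − 38 = -12.

-12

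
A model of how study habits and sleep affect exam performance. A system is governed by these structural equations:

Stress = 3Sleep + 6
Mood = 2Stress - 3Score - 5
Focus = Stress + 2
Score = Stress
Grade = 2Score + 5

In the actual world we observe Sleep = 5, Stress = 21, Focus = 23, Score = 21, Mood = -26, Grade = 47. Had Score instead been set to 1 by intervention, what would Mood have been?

34

Intervening sets Score = 1 and removes its equation (Score = Stress).
Stress = 3Sleep + 6  [with Sleep=5]  = 21
Mood = 2Stress - 3Score - 5  [with Stress=21, Score=1]  = 34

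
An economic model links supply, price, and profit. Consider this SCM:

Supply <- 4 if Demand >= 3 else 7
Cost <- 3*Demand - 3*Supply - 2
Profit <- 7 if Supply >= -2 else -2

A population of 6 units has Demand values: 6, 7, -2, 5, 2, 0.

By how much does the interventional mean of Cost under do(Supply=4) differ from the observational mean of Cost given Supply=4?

-9

do(Supply=4) breaks Supply's dependence on Demand. With Supply=4 fixed, Cost across the units is 4, 7, -20, 1, -8, -14, mean -5.
E[Cost|Supply=4] averages over only the 3 units with Supply=4 (Demand = 6, 7, 5): Cost = 4, 7, 1, mean 4.
Difference = -5 − 4 = -9.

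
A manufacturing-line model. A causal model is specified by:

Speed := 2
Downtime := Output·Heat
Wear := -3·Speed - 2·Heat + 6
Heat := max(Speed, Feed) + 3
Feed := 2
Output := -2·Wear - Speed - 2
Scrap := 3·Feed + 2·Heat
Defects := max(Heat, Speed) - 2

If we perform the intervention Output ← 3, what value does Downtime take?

15

do(Output=3) replaces the equation Output := -2·Wear - Speed - 2 with the constant Output = 3.
Heat = max(Speed, Feed) + 3  [with Speed=2, Feed=2]  = 5
Downtime = Output·Heat  [with Output=3, Heat=5]  = 15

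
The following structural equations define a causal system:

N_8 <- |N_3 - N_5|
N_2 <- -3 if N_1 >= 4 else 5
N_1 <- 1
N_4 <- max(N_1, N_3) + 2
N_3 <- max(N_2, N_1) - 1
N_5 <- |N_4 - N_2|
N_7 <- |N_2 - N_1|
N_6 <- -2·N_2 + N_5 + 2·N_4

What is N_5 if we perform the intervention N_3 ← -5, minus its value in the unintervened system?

1

do(N_3=-5) replaces the equation N_3 <- max(N_2, N_1) - 1 with the constant N_3 = -5.
N_2 = -3 if N_1 >= 4 else 5  [with N_1=1]  = 5
N_4 = max(N_1, N_3) + 2  [with N_1=1, N_3=-5]  = 3
N_5 = |N_4 - N_2|  [with N_4=3, N_2=5]  = 2
Without intervention: N_2 = -3 if N_1 >= 4 else 5  [with N_1=1]  = 5; N_3 = max(N_2, N_1) - 1  [with N_2=5, N_1=1]  = 4; N_4 = max(N_1, N_3) + 2  [with N_1=1, N_3=4]  = 6; N_5 = |N_4 - N_2|  [with N_4=6, N_2=5]  = 1.
Change = 2 − 1 = 1.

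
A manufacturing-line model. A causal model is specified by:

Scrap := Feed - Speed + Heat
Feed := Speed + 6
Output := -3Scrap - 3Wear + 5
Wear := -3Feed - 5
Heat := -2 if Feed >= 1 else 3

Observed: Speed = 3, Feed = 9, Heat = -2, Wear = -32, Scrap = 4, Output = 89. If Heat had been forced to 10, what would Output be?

53

The intervention breaks the incoming arrows to Heat: Heat := -2 if Feed >= 1 else 3 no longer applies, and Heat = 10.
Feed = Speed + 6  [with Speed=3]  = 9
Wear = -3Feed - 5  [with Feed=9]  = -32
Scrap = Feed - Speed + Heat  [with Feed=9, Speed=3, Heat=10]  = 16
Output = -3Scrap - 3Wear + 5  [with Scrap=16, Wear=-32]  = 53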